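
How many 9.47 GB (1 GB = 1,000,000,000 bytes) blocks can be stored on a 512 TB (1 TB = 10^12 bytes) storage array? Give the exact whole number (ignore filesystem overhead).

Capacity: 512 TB = 512,000,000,000,000 bytes
Per item: 9.47 GB = 9,470,000,000 bytes
⌊512,000,000,000,000 / 9,470,000,000⌋ = 54,065

54,065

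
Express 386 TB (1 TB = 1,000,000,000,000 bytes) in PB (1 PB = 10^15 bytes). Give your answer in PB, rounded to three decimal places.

386 TB × 1,000,000,000,000 bytes/TB = 386,000,000,000,000 bytes
1 PB = 1,000,000,000,000,000 bytes
386,000,000,000,000 / 1,000,000,000,000,000 = 0.386 PB

0.386 PB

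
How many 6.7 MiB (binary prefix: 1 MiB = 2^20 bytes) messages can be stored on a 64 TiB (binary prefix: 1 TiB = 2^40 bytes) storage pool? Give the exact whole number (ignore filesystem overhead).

Capacity: 64 TiB = 70,368,744,177,664 bytes
Per item: 6.7 MiB = 7,025,459.2 bytes
⌊70,368,744,177,664 / 7,025,459.2⌋ = 10,016,248

10,016,248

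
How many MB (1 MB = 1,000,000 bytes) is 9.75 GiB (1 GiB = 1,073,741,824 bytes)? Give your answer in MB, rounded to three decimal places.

9.75 GiB = 9.75 × 2^30 bytes = 10,468,982,784 bytes
1 MB = 10^6 bytes = 1,000,000 bytes
10,468,982,784 / 1,000,000 = 10,468.983 MB

10,468.983 MB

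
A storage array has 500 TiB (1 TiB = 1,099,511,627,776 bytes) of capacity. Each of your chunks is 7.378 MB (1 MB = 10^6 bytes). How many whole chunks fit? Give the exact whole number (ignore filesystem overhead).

74,512,850

Capacity: 500 TiB = 549,755,813,888,000 bytes
Per item: 7.378 MB = 7,378,000 bytes
⌊549,755,813,888,000 / 7,378,000⌋ = 74,512,850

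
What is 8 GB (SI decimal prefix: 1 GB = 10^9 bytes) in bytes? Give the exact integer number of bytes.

8,000,000,000 bytes

8 × 1,000,000,000 = 8,000,000,000 bytes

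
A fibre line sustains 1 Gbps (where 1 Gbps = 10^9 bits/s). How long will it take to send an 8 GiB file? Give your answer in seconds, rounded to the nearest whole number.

69 seconds

8 GiB = 8,589,934,592 bytes = 68,719,476,736 bits
1 Gbps = 1,000,000,000 bits/s
time = 68,719,476,736 / 1,000,000,000 = 69 s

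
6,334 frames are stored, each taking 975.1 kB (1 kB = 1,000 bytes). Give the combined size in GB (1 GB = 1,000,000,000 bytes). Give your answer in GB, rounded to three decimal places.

6.176 GB

Total = 6,334 × 975.1 kB = 6176283.4 kB
= 6176283.4 × 1,000 bytes = 6,176,283,400 bytes
1 GB = 1,000,000,000 bytes
6,176,283,400 / 1,000,000,000 = 6.176 GB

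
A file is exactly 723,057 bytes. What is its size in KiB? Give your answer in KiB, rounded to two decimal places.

706.11 KiB

723,057 bytes given.
1 KiB = 2^10 bytes = 1,024 bytes
723,057 / 1,024 = 706.11 KiB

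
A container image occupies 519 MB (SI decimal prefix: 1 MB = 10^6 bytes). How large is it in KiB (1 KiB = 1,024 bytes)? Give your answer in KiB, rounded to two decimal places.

506,835.94 KiB

519 MB = 519 × 10^6 bytes = 519,000,000 bytes
1 KiB = 2^10 bytes = 1,024 bytes
519,000,000 / 1,024 = 506,835.94 KiB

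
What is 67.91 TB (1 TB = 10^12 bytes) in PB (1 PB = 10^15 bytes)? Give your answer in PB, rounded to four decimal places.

0.0679 PB

67.91 TB × 1,000,000,000,000 bytes/TB = 67,910,000,000,000 bytes
1 PB = 1,000,000,000,000,000 bytes
67,910,000,000,000 / 1,000,000,000,000,000 = 0.0679 PB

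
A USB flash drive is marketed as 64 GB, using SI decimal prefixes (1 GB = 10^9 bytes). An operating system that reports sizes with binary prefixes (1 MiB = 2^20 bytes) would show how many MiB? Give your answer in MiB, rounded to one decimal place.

61,035.2 MiB

64 GB × 1,000,000,000 bytes/GB = 64,000,000,000 bytes
1 MiB = 2^20 bytes = 1,048,576 bytes
64,000,000,000 / 1,048,576 = 61,035.2 MiB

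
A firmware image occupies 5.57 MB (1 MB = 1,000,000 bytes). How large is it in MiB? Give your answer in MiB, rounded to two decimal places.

5.57 MB × 1,000,000 bytes/MB = 5,570,000 bytes
1 MiB = 1,048,576 bytes
5,570,000 / 1,048,576 = 5.31 MiB

5.31 MiB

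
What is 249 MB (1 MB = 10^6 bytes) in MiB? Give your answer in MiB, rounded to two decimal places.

237.46 MiB

249 MB × 1,000,000 bytes/MB = 249,000,000 bytes
1 MiB = 2^20 bytes = 1,048,576 bytes
249,000,000 / 1,048,576 = 237.46 MiB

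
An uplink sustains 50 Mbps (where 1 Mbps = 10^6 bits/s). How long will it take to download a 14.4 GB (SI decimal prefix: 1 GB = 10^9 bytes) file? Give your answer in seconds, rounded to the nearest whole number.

2,304 seconds

14.4 GB = 14,400,000,000 bytes = 115,200,000,000 bits
50 Mbps = 50,000,000 bits/s
time = 115,200,000,000 / 50,000,000 = 2,304 s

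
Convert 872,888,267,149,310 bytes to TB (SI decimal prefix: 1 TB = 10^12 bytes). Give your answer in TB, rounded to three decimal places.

872,888,267,149,310 bytes given.
1 TB = 1,000,000,000,000 bytes
872,888,267,149,310 / 1,000,000,000,000 = 872.888 TB

872.888 TB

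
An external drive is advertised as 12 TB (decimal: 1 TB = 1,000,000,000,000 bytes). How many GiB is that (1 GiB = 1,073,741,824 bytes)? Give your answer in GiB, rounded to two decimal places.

11,175.87 GiB

12 TB × 1,000,000,000,000 bytes/TB = 12,000,000,000,000 bytes
1 GiB = 1,073,741,824 bytes
12,000,000,000,000 / 1,073,741,824 = 11,175.87 GiB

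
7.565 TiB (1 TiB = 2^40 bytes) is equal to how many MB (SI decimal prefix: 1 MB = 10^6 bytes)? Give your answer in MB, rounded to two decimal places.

8,317,805.46 MB

7.565 TiB = 7.565 × 2^40 bytes = 8,317,805,464,125.44 bytes
1 MB = 1,000,000 bytes
8,317,805,464,125.44 / 1,000,000 = 8,317,805.46 MB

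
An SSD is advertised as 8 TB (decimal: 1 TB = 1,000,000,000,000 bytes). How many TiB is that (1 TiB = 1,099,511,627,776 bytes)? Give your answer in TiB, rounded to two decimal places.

8 TB = 8 × 10^12 bytes = 8,000,000,000,000 bytes
1 TiB = 2^40 bytes = 1,099,511,627,776 bytes
8,000,000,000,000 / 1,099,511,627,776 = 7.28 TiB

7.28 TiB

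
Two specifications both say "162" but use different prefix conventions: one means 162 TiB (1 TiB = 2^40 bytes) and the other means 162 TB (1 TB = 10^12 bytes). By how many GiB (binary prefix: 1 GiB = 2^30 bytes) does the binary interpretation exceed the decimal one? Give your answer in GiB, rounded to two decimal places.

15,013.74 GiB

162 TiB = 162 × 1,099,511,627,776 = 178,120,883,699,712 bytes
162 TB = 162 × 1,000,000,000,000 = 162,000,000,000,000 bytes
difference = 16,120,883,699,712 bytes
16,120,883,699,712 / 1,073,741,824 = 15,013.74 GiB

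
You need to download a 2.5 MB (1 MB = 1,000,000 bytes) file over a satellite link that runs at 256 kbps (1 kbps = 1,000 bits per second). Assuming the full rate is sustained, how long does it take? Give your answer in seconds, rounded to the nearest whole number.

2.5 MB = 2,500,000 bytes = 20,000,000 bits
256 kbps = 256,000 bits/s
time = 20,000,000 / 256,000 = 78 s

78 seconds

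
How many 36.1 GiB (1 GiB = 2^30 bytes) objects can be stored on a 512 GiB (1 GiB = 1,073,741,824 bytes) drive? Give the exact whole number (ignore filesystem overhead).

14

Capacity: 512 GiB = 549,755,813,888 bytes
Per item: 36.1 GiB = 38,762,079,846.4 bytes
⌊549,755,813,888 / 38,762,079,846.4⌋ = 14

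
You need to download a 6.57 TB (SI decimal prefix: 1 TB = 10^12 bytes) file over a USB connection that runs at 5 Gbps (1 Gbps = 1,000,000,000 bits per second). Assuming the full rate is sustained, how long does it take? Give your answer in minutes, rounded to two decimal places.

175.20 minutes

6.57 TB = 6,570,000,000,000 bytes = 52,560,000,000,000 bits
5 Gbps = 5,000,000,000 bits/s
time = 52,560,000,000,000 / 5,000,000,000 = 10,512.000 s
10,512.000 s / 60 = 175.20 minutes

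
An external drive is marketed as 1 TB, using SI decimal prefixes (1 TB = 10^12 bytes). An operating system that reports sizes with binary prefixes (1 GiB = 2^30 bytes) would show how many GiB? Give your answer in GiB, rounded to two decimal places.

1 TB × 1,000,000,000,000 bytes/TB = 1,000,000,000,000 bytes
1 GiB = 1,073,741,824 bytes
1,000,000,000,000 / 1,073,741,824 = 931.32 GiB

931.32 GiB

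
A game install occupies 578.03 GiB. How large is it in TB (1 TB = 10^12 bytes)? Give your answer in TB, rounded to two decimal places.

578.03 GiB = 578.03 × 2^30 bytes = 620,654,986,526.72 bytes
1 TB = 1,000,000,000,000 bytes
620,654,986,526.72 / 1,000,000,000,000 = 0.62 TB

0.62 TB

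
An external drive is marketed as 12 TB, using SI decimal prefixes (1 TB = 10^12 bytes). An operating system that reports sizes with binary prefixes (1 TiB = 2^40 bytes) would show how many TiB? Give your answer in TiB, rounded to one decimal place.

10.9 TiB

12 TB = 12 × 10^12 bytes = 12,000,000,000,000 bytes
1 TiB = 1,099,511,627,776 bytes
12,000,000,000,000 / 1,099,511,627,776 = 10.9 TiB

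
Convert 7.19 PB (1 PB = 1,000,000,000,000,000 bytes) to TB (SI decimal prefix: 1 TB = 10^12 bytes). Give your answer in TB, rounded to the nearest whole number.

7.19 PB × 1,000,000,000,000,000 bytes/PB = 7,190,000,000,000,000 bytes
1 TB = 1,000,000,000,000 bytes
7,190,000,000,000,000 / 1,000,000,000,000 = 7,190 TB

7,190 TB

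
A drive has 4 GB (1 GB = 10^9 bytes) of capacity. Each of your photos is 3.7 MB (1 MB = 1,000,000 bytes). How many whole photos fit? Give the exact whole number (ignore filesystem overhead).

1,081

Capacity: 4 GB = 4,000,000,000 bytes
Per item: 3.7 MB = 3,700,000 bytes
⌊4,000,000,000 / 3,700,000⌋ = 1,081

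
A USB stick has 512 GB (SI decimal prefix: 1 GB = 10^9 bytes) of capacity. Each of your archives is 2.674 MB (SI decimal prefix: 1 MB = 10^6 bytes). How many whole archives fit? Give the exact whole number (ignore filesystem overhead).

Capacity: 512 GB = 512,000,000,000 bytes
Per item: 2.674 MB = 2,674,000 bytes
⌊512,000,000,000 / 2,674,000⌋ = 191,473

191,473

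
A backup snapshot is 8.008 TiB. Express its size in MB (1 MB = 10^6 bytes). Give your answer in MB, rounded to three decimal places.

8.008 TiB × 1,099,511,627,776 bytes/TiB = 8,804,889,115,230.208 bytes
1 MB = 10^6 bytes = 1,000,000 bytes
8,804,889,115,230.208 / 1,000,000 = 8,804,889.115 MB

8,804,889.115 MB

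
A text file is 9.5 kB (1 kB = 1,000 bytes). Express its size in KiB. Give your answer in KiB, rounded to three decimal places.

9.277 KiB

9.5 kB × 1,000 bytes/kB = 9,500 bytes
1 KiB = 1,024 bytes
9,500 / 1,024 = 9.277 KiB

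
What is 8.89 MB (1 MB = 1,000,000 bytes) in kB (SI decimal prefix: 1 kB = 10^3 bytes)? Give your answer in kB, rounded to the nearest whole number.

8,890 kB

8.89 MB = 8.89 × 10^6 bytes = 8,890,000 bytes
1 kB = 1,000 bytes
8,890,000 / 1,000 = 8,890 kB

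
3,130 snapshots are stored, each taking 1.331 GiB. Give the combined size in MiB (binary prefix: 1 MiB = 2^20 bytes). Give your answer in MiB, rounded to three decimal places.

4,266,014.720 MiB

Total = 3,130 × 1.331 GiB = 4166.03 GiB
= 4166.03 × 1,073,741,824 bytes = 4,473,240,651,038.72 bytes
1 MiB = 1,048,576 bytes
4,473,240,651,038.72 / 1,048,576 = 4,266,014.720 MiB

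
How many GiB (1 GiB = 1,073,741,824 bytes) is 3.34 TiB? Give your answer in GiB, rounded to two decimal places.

3.34 TiB = 3.34 × 2^40 bytes = 3,672,368,836,771.84 bytes
1 GiB = 1,073,741,824 bytes
3,672,368,836,771.84 / 1,073,741,824 = 3,420.16 GiB

3,420.16 GiB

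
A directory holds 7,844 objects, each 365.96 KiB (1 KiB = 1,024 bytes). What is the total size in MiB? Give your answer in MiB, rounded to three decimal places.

Total = 7,844 × 365.96 KiB = 2870590.24 KiB
= 2870590.24 × 1,024 bytes = 2,939,484,405.76 bytes
1 MiB = 1,048,576 bytes
2,939,484,405.76 / 1,048,576 = 2,803.311 MiB

2,803.311 MiB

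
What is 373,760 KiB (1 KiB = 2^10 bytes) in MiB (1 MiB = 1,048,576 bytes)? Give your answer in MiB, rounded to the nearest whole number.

365 MiB

373,760 KiB × 1,024 bytes/KiB = 382,730,240 bytes
1 MiB = 1,048,576 bytes
382,730,240 / 1,048,576 = 365 MiB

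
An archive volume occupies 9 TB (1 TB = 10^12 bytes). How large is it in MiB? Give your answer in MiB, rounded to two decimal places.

8,583,068.85 MiB

9 TB × 1,000,000,000,000 bytes/TB = 9,000,000,000,000 bytes
1 MiB = 1,048,576 bytes
9,000,000,000,000 / 1,048,576 = 8,583,068.85 MiB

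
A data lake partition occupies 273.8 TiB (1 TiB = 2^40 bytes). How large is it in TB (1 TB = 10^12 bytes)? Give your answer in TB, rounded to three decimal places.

273.8 TiB = 273.8 × 2^40 bytes = 301,046,283,685,068.8 bytes
1 TB = 1,000,000,000,000 bytes
301,046,283,685,068.8 / 1,000,000,000,000 = 301.046 TB

301.046 TB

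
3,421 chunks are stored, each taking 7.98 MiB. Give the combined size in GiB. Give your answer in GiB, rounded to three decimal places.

26.660 GiB

Total = 3,421 × 7.98 MiB = 27299.58 MiB
= 27299.58 × 1,048,576 bytes = 28,625,684,398.08 bytes
1 GiB = 1,073,741,824 bytes
28,625,684,398.08 / 1,073,741,824 = 26.660 GiB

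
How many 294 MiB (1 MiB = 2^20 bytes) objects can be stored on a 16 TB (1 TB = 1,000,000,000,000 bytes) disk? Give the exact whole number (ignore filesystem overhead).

51,900

Capacity: 16 TB = 16,000,000,000,000 bytes
Per item: 294 MiB = 308,281,344 bytes
⌊16,000,000,000,000 / 308,281,344⌋ = 51,900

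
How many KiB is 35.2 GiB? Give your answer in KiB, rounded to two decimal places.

36,909,875.20 KiB

35.2 GiB = 35.2 × 2^30 bytes = 37,795,712,204.8 bytes
1 KiB = 2^10 bytes = 1,024 bytes
37,795,712,204.8 / 1,024 = 36,909,875.20 KiB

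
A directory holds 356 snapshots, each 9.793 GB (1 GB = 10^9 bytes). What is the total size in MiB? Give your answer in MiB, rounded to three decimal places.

Total = 356 × 9.793 GB = 3486.308 GB
= 3486.308 × 1,000,000,000 bytes = 3,486,308,000,000 bytes
1 MiB = 1,048,576 bytes
3,486,308,000,000 / 1,048,576 = 3,324,802.399 MiB

3,324,802.399 MiB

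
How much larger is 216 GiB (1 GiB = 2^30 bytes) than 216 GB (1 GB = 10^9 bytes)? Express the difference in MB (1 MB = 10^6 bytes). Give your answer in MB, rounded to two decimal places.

216 GiB = 216 × 1,073,741,824 = 231,928,233,984 bytes
216 GB = 216 × 1,000,000,000 = 216,000,000,000 bytes
difference = 15,928,233,984 bytes
15,928,233,984 / 1,000,000 = 15,928.23 MB

15,928.23 MB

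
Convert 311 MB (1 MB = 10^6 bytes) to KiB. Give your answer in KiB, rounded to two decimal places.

303,710.94 KiB

311 MB × 1,000,000 bytes/MB = 311,000,000 bytes
1 KiB = 2^10 bytes = 1,024 bytes
311,000,000 / 1,024 = 303,710.94 KiB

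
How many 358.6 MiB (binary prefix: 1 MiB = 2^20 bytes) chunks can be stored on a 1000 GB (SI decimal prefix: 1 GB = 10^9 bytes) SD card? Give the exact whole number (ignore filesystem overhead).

2,659

Capacity: 1000 GB = 1,000,000,000,000 bytes
Per item: 358.6 MiB = 376,019,353.6 bytes
⌊1,000,000,000,000 / 376,019,353.6⌋ = 2,659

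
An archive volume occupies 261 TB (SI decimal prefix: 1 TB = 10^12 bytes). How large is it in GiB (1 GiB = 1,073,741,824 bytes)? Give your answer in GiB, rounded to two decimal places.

261 TB = 261 × 10^12 bytes = 261,000,000,000,000 bytes
1 GiB = 2^30 bytes = 1,073,741,824 bytes
261,000,000,000,000 / 1,073,741,824 = 243,075.19 GiB

243,075.19 GiB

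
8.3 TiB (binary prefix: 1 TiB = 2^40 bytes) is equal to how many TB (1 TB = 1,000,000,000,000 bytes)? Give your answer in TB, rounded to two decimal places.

9.13 TB

8.3 TiB = 8.3 × 2^40 bytes = 9,125,946,510,540.8 bytes
1 TB = 1,000,000,000,000 bytes
9,125,946,510,540.8 / 1,000,000,000,000 = 9.13 TB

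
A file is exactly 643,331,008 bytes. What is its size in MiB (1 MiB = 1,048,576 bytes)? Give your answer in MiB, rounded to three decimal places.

613.528 MiB

643,331,008 bytes given.
1 MiB = 1,048,576 bytes
643,331,008 / 1,048,576 = 613.528 MiB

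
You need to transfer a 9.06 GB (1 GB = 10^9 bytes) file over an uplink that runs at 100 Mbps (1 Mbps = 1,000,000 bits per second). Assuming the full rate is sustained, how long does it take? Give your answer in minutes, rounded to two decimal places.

9.06 GB = 9,060,000,000 bytes = 72,480,000,000 bits
100 Mbps = 100,000,000 bits/s
time = 72,480,000,000 / 100,000,000 = 724.800 s
724.800 s / 60 = 12.08 minutes

12.08 minutes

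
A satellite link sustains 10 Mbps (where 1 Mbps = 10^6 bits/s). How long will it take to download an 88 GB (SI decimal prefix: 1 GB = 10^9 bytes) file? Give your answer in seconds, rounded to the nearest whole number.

70,400 seconds

88 GB = 88,000,000,000 bytes = 704,000,000,000 bits
10 Mbps = 10,000,000 bits/s
time = 704,000,000,000 / 10,000,000 = 70,400 s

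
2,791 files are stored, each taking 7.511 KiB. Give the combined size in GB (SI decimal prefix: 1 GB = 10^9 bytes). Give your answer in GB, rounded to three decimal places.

Total = 2,791 × 7.511 KiB = 20963.201 KiB
= 20963.201 × 1,024 bytes = 21,466,317.824 bytes
1 GB = 1,000,000,000 bytes
21,466,317.824 / 1,000,000,000 = 0.021 GB

0.021 GB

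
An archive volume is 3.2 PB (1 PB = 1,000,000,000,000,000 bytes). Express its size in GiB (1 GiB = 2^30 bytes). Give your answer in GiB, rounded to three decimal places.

3.2 PB = 3.2 × 10^15 bytes = 3,200,000,000,000,000 bytes
1 GiB = 2^30 bytes = 1,073,741,824 bytes
3,200,000,000,000,000 / 1,073,741,824 = 2,980,232.239 GiB

2,980,232.239 GiB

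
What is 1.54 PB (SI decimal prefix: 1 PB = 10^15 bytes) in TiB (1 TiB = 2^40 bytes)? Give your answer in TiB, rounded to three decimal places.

1,400.622 TiB

1.54 PB = 1.54 × 10^15 bytes = 1,540,000,000,000,000 bytes
1 TiB = 2^40 bytes = 1,099,511,627,776 bytes
1,540,000,000,000,000 / 1,099,511,627,776 = 1,400.622 TiB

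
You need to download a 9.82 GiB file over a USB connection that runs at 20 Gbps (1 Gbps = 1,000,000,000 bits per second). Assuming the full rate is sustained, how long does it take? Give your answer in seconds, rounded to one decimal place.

4.2 seconds

9.82 GiB = 10,544,144,711.68 bytes = 84,353,157,693.44 bits
20 Gbps = 20,000,000,000 bits/s
time = 84,353,157,693.44 / 20,000,000,000 = 4.2 s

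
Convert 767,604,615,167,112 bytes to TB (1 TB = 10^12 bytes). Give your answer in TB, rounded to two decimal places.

767.60 TB

767,604,615,167,112 bytes given.
1 TB = 10^12 bytes = 1,000,000,000,000 bytes
767,604,615,167,112 / 1,000,000,000,000 = 767.60 TB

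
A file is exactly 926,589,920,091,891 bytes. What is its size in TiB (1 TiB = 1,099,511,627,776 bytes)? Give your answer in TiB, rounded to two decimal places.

842.73 TiB

926,589,920,091,891 bytes given.
1 TiB = 2^40 bytes = 1,099,511,627,776 bytes
926,589,920,091,891 / 1,099,511,627,776 = 842.73 TiB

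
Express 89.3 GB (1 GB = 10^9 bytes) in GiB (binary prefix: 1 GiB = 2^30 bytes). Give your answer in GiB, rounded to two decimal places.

89.3 GB = 89.3 × 10^9 bytes = 89,300,000,000 bytes
1 GiB = 1,073,741,824 bytes
89,300,000,000 / 1,073,741,824 = 83.17 GiB

83.17 GiB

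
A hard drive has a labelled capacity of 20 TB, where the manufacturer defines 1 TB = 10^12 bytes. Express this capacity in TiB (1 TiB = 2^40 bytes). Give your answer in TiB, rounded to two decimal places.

20 TB = 20 × 10^12 bytes = 20,000,000,000,000 bytes
1 TiB = 2^40 bytes = 1,099,511,627,776 bytes
20,000,000,000,000 / 1,099,511,627,776 = 18.19 TiB

18.19 TiB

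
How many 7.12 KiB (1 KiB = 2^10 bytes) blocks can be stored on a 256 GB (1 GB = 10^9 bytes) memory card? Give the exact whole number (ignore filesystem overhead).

35,112,359

Capacity: 256 GB = 256,000,000,000 bytes
Per item: 7.12 KiB = 7,290.88 bytes
⌊256,000,000,000 / 7,290.88⌋ = 35,112,359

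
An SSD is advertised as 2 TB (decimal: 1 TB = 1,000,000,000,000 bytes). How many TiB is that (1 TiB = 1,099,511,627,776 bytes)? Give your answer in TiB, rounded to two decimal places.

1.82 TiB

2 TB = 2 × 10^12 bytes = 2,000,000,000,000 bytes
1 TiB = 1,099,511,627,776 bytes
2,000,000,000,000 / 1,099,511,627,776 = 1.82 TiB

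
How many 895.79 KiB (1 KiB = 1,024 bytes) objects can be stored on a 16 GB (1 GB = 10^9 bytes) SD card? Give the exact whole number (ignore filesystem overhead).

Capacity: 16 GB = 16,000,000,000 bytes
Per item: 895.79 KiB = 917,288.96 bytes
⌊16,000,000,000 / 917,288.96⌋ = 17,442

17,442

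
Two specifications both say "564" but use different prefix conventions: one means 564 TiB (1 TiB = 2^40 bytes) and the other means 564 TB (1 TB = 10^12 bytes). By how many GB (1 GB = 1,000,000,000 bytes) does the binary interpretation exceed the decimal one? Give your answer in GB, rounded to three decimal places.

56,124.558 GB

564 TiB = 564 × 1,099,511,627,776 = 620,124,558,065,664 bytes
564 TB = 564 × 1,000,000,000,000 = 564,000,000,000,000 bytes
difference = 56,124,558,065,664 bytes
56,124,558,065,664 / 1,000,000,000 = 56,124.558 GB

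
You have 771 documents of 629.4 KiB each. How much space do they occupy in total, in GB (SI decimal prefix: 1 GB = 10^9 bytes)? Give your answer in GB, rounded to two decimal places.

Total = 771 × 629.4 KiB = 485267.4 KiB
= 485267.4 × 1,024 bytes = 496,913,817.6 bytes
1 GB = 1,000,000,000 bytes
496,913,817.6 / 1,000,000,000 = 0.50 GB

0.50 GB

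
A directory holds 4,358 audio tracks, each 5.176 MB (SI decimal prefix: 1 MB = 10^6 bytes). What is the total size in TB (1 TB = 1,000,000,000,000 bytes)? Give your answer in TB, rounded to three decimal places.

0.023 TB

Total = 4,358 × 5.176 MB = 22557.008 MB
= 22557.008 × 1,000,000 bytes = 22,557,008,000 bytes
1 TB = 1,000,000,000,000 bytes
22,557,008,000 / 1,000,000,000,000 = 0.023 TB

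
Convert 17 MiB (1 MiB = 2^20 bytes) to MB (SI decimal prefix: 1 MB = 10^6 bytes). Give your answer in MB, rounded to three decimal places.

17 MiB = 17 × 2^20 bytes = 17,825,792 bytes
1 MB = 1,000,000 bytes
17,825,792 / 1,000,000 = 17.826 MB

17.826 MB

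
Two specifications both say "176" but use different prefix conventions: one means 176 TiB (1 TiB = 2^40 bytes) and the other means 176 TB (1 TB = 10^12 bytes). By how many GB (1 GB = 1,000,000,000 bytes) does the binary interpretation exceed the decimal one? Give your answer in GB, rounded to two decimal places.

176 TiB = 176 × 1,099,511,627,776 = 193,514,046,488,576 bytes
176 TB = 176 × 1,000,000,000,000 = 176,000,000,000,000 bytes
difference = 17,514,046,488,576 bytes
17,514,046,488,576 / 1,000,000,000 = 17,514.05 GB

17,514.05 GB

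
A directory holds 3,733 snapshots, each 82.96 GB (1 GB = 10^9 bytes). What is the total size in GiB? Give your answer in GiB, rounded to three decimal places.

Total = 3,733 × 82.96 GB = 309689.68 GB
= 309689.68 × 1,000,000,000 bytes = 309,689,680,000,000 bytes
1 GiB = 1,073,741,824 bytes
309,689,680,000,000 / 1,073,741,824 = 288,420.990 GiB

288,420.990 GiB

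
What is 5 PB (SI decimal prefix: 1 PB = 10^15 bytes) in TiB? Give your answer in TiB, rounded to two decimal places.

4,547.47 TiB

5 PB = 5 × 10^15 bytes = 5,000,000,000,000,000 bytes
1 TiB = 1,099,511,627,776 bytes
5,000,000,000,000,000 / 1,099,511,627,776 = 4,547.47 TiB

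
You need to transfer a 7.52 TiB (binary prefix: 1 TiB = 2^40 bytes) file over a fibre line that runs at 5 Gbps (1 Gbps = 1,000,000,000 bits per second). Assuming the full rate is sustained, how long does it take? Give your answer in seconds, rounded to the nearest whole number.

13,229 seconds

7.52 TiB = 8,268,327,440,875.52 bytes = 66,146,619,527,004.16 bits
5 Gbps = 5,000,000,000 bits/s
time = 66,146,619,527,004.16 / 5,000,000,000 = 13,229 s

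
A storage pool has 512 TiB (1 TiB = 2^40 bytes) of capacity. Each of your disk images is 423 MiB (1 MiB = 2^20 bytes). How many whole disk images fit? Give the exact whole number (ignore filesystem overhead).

1,269,198

Capacity: 512 TiB = 562,949,953,421,312 bytes
Per item: 423 MiB = 443,547,648 bytes
⌊562,949,953,421,312 / 443,547,648⌋ = 1,269,198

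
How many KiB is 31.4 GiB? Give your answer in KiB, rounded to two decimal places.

31.4 GiB × 1,073,741,824 bytes/GiB = 33,715,493,273.6 bytes
1 KiB = 1,024 bytes
33,715,493,273.6 / 1,024 = 32,925,286.40 KiB

32,925,286.40 KiB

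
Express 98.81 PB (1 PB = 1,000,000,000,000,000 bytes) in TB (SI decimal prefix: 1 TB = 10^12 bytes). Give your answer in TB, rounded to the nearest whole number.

98,810 TB

98.81 PB = 98.81 × 10^15 bytes = 98,810,000,000,000,000 bytes
1 TB = 10^12 bytes = 1,000,000,000,000 bytes
98,810,000,000,000,000 / 1,000,000,000,000 = 98,810 TB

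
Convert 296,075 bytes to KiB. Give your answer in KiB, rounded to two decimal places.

289.14 KiB

296,075 bytes given.
1 KiB = 1,024 bytes
296,075 / 1,024 = 289.14 KiB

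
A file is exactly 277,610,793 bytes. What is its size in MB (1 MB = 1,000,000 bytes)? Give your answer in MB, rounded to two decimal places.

277,610,793 bytes given.
1 MB = 1,000,000 bytes
277,610,793 / 1,000,000 = 277.61 MB

277.61 MB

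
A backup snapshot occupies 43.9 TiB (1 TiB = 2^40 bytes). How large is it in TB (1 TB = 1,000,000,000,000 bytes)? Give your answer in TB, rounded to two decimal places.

43.9 TiB = 43.9 × 2^40 bytes = 48,268,560,459,366.4 bytes
1 TB = 1,000,000,000,000 bytes
48,268,560,459,366.4 / 1,000,000,000,000 = 48.27 TB

48.27 TB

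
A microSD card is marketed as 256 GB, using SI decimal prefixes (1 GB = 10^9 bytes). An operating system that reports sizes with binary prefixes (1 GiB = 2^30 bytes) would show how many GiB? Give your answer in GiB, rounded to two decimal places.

238.42 GiB

256 GB = 256 × 10^9 bytes = 256,000,000,000 bytes
1 GiB = 2^30 bytes = 1,073,741,824 bytes
256,000,000,000 / 1,073,741,824 = 238.42 GiB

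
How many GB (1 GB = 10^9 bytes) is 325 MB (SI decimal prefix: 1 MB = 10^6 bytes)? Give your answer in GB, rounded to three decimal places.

0.325 GB

325 MB = 325 × 10^6 bytes = 325,000,000 bytes
1 GB = 1,000,000,000 bytes
325,000,000 / 1,000,000,000 = 0.325 GB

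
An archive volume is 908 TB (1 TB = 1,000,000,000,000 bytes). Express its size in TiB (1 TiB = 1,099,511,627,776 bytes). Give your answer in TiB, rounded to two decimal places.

908 TB = 908 × 10^12 bytes = 908,000,000,000,000 bytes
1 TiB = 2^40 bytes = 1,099,511,627,776 bytes
908,000,000,000,000 / 1,099,511,627,776 = 825.82 TiB

825.82 TiB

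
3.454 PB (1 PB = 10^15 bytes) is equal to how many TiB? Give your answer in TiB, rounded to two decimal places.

3.454 PB = 3.454 × 10^15 bytes = 3,454,000,000,000,000 bytes
1 TiB = 1,099,511,627,776 bytes
3,454,000,000,000,000 / 1,099,511,627,776 = 3,141.39 TiB

3,141.39 TiB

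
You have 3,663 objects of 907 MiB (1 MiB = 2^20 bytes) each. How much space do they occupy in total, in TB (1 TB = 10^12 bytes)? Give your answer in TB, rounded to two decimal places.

Total = 3,663 × 907 MiB = 3,322,341 MiB
= 3,322,341 × 1,048,576 bytes = 3,483,727,036,416 bytes
1 TB = 1,000,000,000,000 bytes
3,483,727,036,416 / 1,000,000,000,000 = 3.48 TB

3.48 TB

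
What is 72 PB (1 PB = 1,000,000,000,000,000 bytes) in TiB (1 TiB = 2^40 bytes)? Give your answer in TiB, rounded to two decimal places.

72 PB = 72 × 10^15 bytes = 72,000,000,000,000,000 bytes
1 TiB = 1,099,511,627,776 bytes
72,000,000,000,000,000 / 1,099,511,627,776 = 65,483.62 TiB

65,483.62 TiB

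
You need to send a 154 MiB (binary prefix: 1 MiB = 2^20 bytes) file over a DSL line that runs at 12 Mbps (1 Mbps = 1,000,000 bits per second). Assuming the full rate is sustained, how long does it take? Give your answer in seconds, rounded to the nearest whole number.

154 MiB = 161,480,704 bytes = 1,291,845,632 bits
12 Mbps = 12,000,000 bits/s
time = 1,291,845,632 / 12,000,000 = 108 s

108 seconds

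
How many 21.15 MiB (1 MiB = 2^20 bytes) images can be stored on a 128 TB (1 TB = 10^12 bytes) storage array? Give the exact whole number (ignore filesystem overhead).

5,771,645

Capacity: 128 TB = 128,000,000,000,000 bytes
Per item: 21.15 MiB = 22,177,382.4 bytes
⌊128,000,000,000,000 / 22,177,382.4⌋ = 5,771,645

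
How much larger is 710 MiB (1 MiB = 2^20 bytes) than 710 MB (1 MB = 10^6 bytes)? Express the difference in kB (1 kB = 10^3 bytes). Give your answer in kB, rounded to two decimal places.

34,488.96 kB

710 MiB = 710 × 1,048,576 = 744,488,960 bytes
710 MB = 710 × 1,000,000 = 710,000,000 bytes
difference = 34,488,960 bytes
34,488,960 / 1,000 = 34,488.96 kB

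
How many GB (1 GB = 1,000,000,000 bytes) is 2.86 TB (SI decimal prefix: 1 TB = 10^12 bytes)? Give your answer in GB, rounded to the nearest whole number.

2.86 TB × 1,000,000,000,000 bytes/TB = 2,860,000,000,000 bytes
1 GB = 1,000,000,000 bytes
2,860,000,000,000 / 1,000,000,000 = 2,860 GB

2,860 GB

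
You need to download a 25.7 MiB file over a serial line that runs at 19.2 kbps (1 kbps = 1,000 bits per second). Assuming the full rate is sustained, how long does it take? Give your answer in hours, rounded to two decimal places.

3.12 hours

25.7 MiB = 26,948,403.2 bytes = 215,587,225.6 bits
19.2 kbps = 19,200 bits/s
time = 215,587,225.6 / 19,200 = 11,228.5013 s
11,228.5013 s / 3600 = 3.12 hours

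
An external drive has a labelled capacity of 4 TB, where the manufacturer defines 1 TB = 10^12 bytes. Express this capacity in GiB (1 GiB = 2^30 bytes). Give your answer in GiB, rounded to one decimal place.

3,725.3 GiB

4 TB × 1,000,000,000,000 bytes/TB = 4,000,000,000,000 bytes
1 GiB = 2^30 bytes = 1,073,741,824 bytes
4,000,000,000,000 / 1,073,741,824 = 3,725.3 GiB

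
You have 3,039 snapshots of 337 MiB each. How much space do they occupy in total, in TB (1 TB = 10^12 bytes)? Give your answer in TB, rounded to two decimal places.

1.07 TB

Total = 3,039 × 337 MiB = 1,024,143 MiB
= 1,024,143 × 1,048,576 bytes = 1,073,891,770,368 bytes
1 TB = 1,000,000,000,000 bytes
1,073,891,770,368 / 1,000,000,000,000 = 1.07 TB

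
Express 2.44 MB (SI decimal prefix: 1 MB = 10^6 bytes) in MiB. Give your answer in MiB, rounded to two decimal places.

2.33 MiB

2.44 MB × 1,000,000 bytes/MB = 2,440,000 bytes
1 MiB = 1,048,576 bytes
2,440,000 / 1,048,576 = 2.33 MiB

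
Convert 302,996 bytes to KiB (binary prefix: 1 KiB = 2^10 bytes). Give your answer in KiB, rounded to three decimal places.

302,996 bytes given.
1 KiB = 1,024 bytes
302,996 / 1,024 = 295.895 KiB

295.895 KiB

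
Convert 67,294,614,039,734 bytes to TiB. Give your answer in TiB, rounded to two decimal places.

61.20 TiB

67,294,614,039,734 bytes given.
1 TiB = 1,099,511,627,776 bytes
67,294,614,039,734 / 1,099,511,627,776 = 61.20 TiB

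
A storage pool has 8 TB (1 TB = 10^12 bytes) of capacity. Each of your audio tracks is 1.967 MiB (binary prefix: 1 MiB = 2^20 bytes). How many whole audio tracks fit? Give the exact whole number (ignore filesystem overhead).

3,878,695

Capacity: 8 TB = 8,000,000,000,000 bytes
Per item: 1.967 MiB = 2,062,548.992 bytes
⌊8,000,000,000,000 / 2,062,548.992⌋ = 3,878,695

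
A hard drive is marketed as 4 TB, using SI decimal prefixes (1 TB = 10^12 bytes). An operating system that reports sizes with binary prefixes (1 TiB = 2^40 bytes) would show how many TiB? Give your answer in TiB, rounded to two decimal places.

3.64 TiB

4 TB = 4 × 10^12 bytes = 4,000,000,000,000 bytes
1 TiB = 1,099,511,627,776 bytes
4,000,000,000,000 / 1,099,511,627,776 = 3.64 TiB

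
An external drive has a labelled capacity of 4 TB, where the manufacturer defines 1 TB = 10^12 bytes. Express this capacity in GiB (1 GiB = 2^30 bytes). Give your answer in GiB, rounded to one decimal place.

3,725.3 GiB

4 TB × 1,000,000,000,000 bytes/TB = 4,000,000,000,000 bytes
1 GiB = 1,073,741,824 bytes
4,000,000,000,000 / 1,073,741,824 = 3,725.3 GiB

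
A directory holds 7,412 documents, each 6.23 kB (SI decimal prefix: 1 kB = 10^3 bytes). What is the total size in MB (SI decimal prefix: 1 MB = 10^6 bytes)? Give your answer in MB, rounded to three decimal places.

46.177 MB

Total = 7,412 × 6.23 kB = 46176.76 kB
= 46176.76 × 1,000 bytes = 46,176,760 bytes
1 MB = 1,000,000 bytes
46,176,760 / 1,000,000 = 46.177 MB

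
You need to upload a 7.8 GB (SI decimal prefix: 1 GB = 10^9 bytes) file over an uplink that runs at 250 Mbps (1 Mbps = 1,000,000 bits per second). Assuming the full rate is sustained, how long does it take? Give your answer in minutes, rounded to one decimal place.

7.8 GB = 7,800,000,000 bytes = 62,400,000,000 bits
250 Mbps = 250,000,000 bits/s
time = 62,400,000,000 / 250,000,000 = 249.60 s
249.60 s / 60 = 4.2 minutes

4.2 minutes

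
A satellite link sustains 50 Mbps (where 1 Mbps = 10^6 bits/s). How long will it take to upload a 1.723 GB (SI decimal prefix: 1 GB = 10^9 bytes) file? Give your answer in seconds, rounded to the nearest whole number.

1.723 GB = 1,723,000,000 bytes = 13,784,000,000 bits
50 Mbps = 50,000,000 bits/s
time = 13,784,000,000 / 50,000,000 = 276 s

276 seconds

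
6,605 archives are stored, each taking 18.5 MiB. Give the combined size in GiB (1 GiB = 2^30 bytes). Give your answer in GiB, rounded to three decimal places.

119.329 GiB

Total = 6,605 × 18.5 MiB = 122192.5 MiB
= 122192.5 × 1,048,576 bytes = 128,128,122,880 bytes
1 GiB = 1,073,741,824 bytes
128,128,122,880 / 1,073,741,824 = 119.329 GiB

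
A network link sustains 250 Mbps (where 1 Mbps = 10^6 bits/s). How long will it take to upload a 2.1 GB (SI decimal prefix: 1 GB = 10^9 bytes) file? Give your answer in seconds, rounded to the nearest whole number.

67 seconds

2.1 GB = 2,100,000,000 bytes = 16,800,000,000 bits
250 Mbps = 250,000,000 bits/s
time = 16,800,000,000 / 250,000,000 = 67 s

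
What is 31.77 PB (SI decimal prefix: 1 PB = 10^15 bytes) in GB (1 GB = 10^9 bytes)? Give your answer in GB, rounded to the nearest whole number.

31,770,000 GB

31.77 PB = 31.77 × 10^15 bytes = 31,770,000,000,000,000 bytes
1 GB = 10^9 bytes = 1,000,000,000 bytes
31,770,000,000,000,000 / 1,000,000,000 = 31,770,000 GB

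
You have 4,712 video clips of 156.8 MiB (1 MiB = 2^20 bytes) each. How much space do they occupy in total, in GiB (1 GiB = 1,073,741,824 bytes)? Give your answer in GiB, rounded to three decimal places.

721.525 GiB

Total = 4,712 × 156.8 MiB = 738841.6 MiB
= 738841.6 × 1,048,576 bytes = 774,731,569,561.6 bytes
1 GiB = 1,073,741,824 bytes
774,731,569,561.6 / 1,073,741,824 = 721.525 GiB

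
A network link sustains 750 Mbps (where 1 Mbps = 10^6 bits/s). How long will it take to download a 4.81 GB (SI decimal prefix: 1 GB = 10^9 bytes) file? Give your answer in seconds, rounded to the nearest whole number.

51 seconds

4.81 GB = 4,810,000,000 bytes = 38,480,000,000 bits
750 Mbps = 750,000,000 bits/s
time = 38,480,000,000 / 750,000,000 = 51 s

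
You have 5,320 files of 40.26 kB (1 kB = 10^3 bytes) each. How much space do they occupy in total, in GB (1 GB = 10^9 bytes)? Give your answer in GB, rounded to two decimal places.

0.21 GB

Total = 5,320 × 40.26 kB = 214183.2 kB
= 214183.2 × 1,000 bytes = 214,183,200 bytes
1 GB = 1,000,000,000 bytes
214,183,200 / 1,000,000,000 = 0.21 GB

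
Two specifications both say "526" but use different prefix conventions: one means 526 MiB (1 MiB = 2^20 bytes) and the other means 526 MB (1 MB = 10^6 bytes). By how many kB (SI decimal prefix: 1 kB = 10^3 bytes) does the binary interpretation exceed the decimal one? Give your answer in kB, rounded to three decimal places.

526 MiB = 526 × 1,048,576 = 551,550,976 bytes
526 MB = 526 × 1,000,000 = 526,000,000 bytes
difference = 25,550,976 bytes
25,550,976 / 1,000 = 25,550.976 kB

25,550.976 kB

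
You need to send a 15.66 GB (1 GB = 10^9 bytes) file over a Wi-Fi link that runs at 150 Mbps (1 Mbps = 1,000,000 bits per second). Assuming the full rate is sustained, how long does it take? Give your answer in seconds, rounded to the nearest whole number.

15.66 GB = 15,660,000,000 bytes = 125,280,000,000 bits
150 Mbps = 150,000,000 bits/s
time = 125,280,000,000 / 150,000,000 = 835 s

835 seconds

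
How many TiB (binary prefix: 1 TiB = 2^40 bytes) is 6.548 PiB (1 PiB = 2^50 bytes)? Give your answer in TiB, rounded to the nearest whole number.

6.548 PiB × 1,125,899,906,842,624 bytes/PiB = 7,372,392,590,005,501.952 bytes
1 TiB = 2^40 bytes = 1,099,511,627,776 bytes
7,372,392,590,005,501.952 / 1,099,511,627,776 = 6,705 TiB

6,705 TiB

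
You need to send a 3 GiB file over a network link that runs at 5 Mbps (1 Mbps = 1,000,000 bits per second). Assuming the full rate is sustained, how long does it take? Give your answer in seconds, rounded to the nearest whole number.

5,154 seconds

3 GiB = 3,221,225,472 bytes = 25,769,803,776 bits
5 Mbps = 5,000,000 bits/s
time = 25,769,803,776 / 5,000,000 = 5,154 s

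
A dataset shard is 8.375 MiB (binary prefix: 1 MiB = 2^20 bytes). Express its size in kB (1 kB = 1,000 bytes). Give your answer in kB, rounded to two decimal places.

8.375 MiB × 1,048,576 bytes/MiB = 8,781,824 bytes
1 kB = 1,000 bytes
8,781,824 / 1,000 = 8,781.82 kB

8,781.82 kB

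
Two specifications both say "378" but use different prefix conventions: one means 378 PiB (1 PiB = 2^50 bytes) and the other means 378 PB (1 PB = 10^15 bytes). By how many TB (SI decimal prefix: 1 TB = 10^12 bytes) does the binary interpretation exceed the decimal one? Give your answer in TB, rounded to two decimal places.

47,590.16 TB

378 PiB = 378 × 1,125,899,906,842,624 = 425,590,164,786,511,872 bytes
378 PB = 378 × 1,000,000,000,000,000 = 378,000,000,000,000,000 bytes
difference = 47,590,164,786,511,872 bytes
47,590,164,786,511,872 / 1,000,000,000,000 = 47,590.16 TB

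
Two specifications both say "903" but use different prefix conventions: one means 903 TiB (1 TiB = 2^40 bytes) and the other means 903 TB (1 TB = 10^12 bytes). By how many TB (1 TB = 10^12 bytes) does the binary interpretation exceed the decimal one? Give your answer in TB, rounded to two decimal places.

89.86 TB

903 TiB = 903 × 1,099,511,627,776 = 992,858,999,881,728 bytes
903 TB = 903 × 1,000,000,000,000 = 903,000,000,000,000 bytes
difference = 89,858,999,881,728 bytes
89,858,999,881,728 / 1,000,000,000,000 = 89.86 TB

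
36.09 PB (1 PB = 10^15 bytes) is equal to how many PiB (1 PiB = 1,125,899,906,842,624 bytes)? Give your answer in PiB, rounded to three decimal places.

32.054 PiB

36.09 PB = 36.09 × 10^15 bytes = 36,090,000,000,000,000 bytes
1 PiB = 1,125,899,906,842,624 bytes
36,090,000,000,000,000 / 1,125,899,906,842,624 = 32.054 PiB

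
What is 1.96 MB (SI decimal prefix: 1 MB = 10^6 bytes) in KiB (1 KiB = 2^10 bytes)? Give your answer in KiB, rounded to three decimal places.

1,914.063 KiB

1.96 MB = 1.96 × 10^6 bytes = 1,960,000 bytes
1 KiB = 1,024 bytes
1,960,000 / 1,024 = 1,914.063 KiB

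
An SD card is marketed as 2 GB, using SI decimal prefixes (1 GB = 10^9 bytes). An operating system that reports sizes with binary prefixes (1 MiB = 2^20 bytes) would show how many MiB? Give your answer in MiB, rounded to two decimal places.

2 GB × 1,000,000,000 bytes/GB = 2,000,000,000 bytes
1 MiB = 2^20 bytes = 1,048,576 bytes
2,000,000,000 / 1,048,576 = 1,907.35 MiB

1,907.35 MiB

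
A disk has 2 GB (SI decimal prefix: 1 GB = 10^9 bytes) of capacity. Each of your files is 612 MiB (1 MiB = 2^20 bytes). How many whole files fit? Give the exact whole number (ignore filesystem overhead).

3

Capacity: 2 GB = 2,000,000,000 bytes
Per item: 612 MiB = 641,728,512 bytes
⌊2,000,000,000 / 641,728,512⌋ = 3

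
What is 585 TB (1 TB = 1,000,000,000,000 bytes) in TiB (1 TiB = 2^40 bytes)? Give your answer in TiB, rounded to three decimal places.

532.054 TiB

585 TB × 1,000,000,000,000 bytes/TB = 585,000,000,000,000 bytes
1 TiB = 1,099,511,627,776 bytes
585,000,000,000,000 / 1,099,511,627,776 = 532.054 TiB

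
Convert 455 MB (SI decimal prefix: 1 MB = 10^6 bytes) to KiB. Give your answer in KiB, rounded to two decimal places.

444,335.94 KiB

455 MB × 1,000,000 bytes/MB = 455,000,000 bytes
1 KiB = 2^10 bytes = 1,024 bytes
455,000,000 / 1,024 = 444,335.94 KiB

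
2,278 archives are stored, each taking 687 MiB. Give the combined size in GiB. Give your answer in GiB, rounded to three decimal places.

Total = 2,278 × 687 MiB = 1,564,986 MiB
= 1,564,986 × 1,048,576 bytes = 1,641,006,759,936 bytes
1 GiB = 1,073,741,824 bytes
1,641,006,759,936 / 1,073,741,824 = 1,528.307 GiB

1,528.307 GiB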